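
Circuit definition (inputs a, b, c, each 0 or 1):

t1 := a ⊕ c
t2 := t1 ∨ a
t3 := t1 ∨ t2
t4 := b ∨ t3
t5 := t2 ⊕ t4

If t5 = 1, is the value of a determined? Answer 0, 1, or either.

t5 = t2 ⊕ t4 must be 1, so t2 and t4 differ.
Every assignment with t5 = 1 has a = 0; there are 1 such assignment(s).
  a=0, b=1, c=0

0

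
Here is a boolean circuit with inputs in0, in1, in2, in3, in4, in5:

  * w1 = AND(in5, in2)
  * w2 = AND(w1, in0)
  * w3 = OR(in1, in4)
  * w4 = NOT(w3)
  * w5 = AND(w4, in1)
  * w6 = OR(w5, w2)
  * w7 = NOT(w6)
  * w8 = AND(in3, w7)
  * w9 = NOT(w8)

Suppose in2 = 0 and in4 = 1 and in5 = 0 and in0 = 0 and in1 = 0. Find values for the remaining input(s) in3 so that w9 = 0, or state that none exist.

w9 = NOT(w8) must be 0, so w8 = 1.
Check with in2 = 0 and in4 = 1 and in5 = 0 and in0 = 0 and in1 = 0 and in3=1:
w1 = AND(in5, in2) = AND(0, 0) = 0
w2 = AND(w1, in0) = AND(0, 0) = 0
w3 = OR(in1, in4) = OR(0, 1) = 1
w4 = NOT(w3) = NOT 1 = 0
w5 = AND(w4, in1) = AND(0, 0) = 0
w6 = OR(w5, w2) = OR(0, 0) = 0
w7 = NOT(w6) = NOT 0 = 1
w8 = AND(in3, w7) = AND(1, 1) = 1
w9 = NOT(w8) = NOT 1 = 0
So w9 = 0.

in3=1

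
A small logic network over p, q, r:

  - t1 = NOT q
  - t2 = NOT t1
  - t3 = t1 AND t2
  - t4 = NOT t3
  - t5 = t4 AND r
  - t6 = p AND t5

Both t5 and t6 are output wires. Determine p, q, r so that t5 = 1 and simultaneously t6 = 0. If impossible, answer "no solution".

p=0 q=0 r=1

Check with p=0 q=0 r=1:
t1 = NOT q = NOT 0 = 1
t2 = NOT t1 = NOT 1 = 0
t3 = t1 AND t2 = 1 AND 0 = 0
t4 = NOT t3 = NOT 0 = 1
t5 = t4 AND r = 1 AND 1 = 1
t6 = p AND t5 = 0 AND 1 = 0
So t5 = 1 and t6 = 0.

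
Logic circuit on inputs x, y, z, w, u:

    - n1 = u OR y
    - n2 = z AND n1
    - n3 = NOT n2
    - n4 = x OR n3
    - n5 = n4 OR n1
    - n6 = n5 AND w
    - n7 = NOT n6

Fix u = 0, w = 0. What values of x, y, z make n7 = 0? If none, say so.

With u = 0, w = 0 fixed, none of the 8 settings of x, y, z give n7 = 0.
For example, with x=1, y=0, z=0:
n1 = u OR y = 0 OR 0 = 0
n2 = z AND n1 = 0 AND 0 = 0
n3 = NOT n2 = NOT 0 = 1
n4 = x OR n3 = 1 OR 1 = 1
n5 = n4 OR n1 = 1 OR 0 = 1
n6 = n5 AND w = 1 AND 0 = 0
n7 = NOT n6 = NOT 0 = 1
giving n7 = 1 ≠ 0.

no solution exists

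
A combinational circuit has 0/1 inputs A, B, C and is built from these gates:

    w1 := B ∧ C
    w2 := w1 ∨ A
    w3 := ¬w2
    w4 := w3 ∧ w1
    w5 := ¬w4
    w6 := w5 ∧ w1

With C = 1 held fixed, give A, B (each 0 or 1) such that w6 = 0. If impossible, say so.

w6 = w5 ∧ w1 must be 0, so at least one of w5, w1 is 0.
Check with C = 1 and A=1, B=0:
w1 = B ∧ C = 0 ∧ 1 = 0
w2 = w1 ∨ A = 0 ∨ 1 = 1
w3 = ¬w2 = ¬1 = 0
w4 = w3 ∧ w1 = 0 ∧ 0 = 0
w5 = ¬w4 = ¬0 = 1
w6 = w5 ∧ w1 = 1 ∧ 0 = 0
So w6 = 0.

A=1, B=0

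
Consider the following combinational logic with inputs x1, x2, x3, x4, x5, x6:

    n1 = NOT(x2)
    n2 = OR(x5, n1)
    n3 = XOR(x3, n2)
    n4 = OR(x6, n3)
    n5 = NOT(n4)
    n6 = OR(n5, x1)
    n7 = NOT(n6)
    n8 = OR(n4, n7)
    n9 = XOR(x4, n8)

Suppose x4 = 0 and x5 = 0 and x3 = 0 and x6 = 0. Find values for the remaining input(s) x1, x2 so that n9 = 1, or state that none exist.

x1=1 x2=0

n9 = XOR(x4, n8) must be 1, so x4 and n8 differ.
Check with x4 = 0 and x5 = 0 and x3 = 0 and x6 = 0 and x1=1, x2=0:
n1 = NOT(x2) = NOT 0 = 1
n2 = OR(x5, n1) = OR(0, 1) = 1
n3 = XOR(x3, n2) = XOR(0, 1) = 1
n4 = OR(x6, n3) = OR(0, 1) = 1
n5 = NOT(n4) = NOT 1 = 0
n6 = OR(n5, x1) = OR(0, 1) = 1
n7 = NOT(n6) = NOT 1 = 0
n8 = OR(n4, n7) = OR(1, 0) = 1
n9 = XOR(x4, n8) = XOR(0, 1) = 1
So n9 = 1.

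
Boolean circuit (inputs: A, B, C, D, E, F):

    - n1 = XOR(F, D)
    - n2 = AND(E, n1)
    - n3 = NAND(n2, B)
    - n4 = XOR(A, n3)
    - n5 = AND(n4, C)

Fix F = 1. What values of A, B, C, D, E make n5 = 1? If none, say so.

n5 = AND(n4, C) must be 1, so both n4 = 1 and C = 1.
n4 = XOR(A, n3) must be 1, so A and n3 differ.
Check with F = 1 and A=0, B=0, C=1, D=0, E=1:
n1 = XOR(F, D) = XOR(1, 0) = 1
n2 = AND(E, n1) = AND(1, 1) = 1
n3 = NAND(n2, B) = NAND(1, 0) = 1
n4 = XOR(A, n3) = XOR(0, 1) = 1
n5 = AND(n4, C) = AND(1, 1) = 1
So n5 = 1.

A=0, B=0, C=1, D=0, E=1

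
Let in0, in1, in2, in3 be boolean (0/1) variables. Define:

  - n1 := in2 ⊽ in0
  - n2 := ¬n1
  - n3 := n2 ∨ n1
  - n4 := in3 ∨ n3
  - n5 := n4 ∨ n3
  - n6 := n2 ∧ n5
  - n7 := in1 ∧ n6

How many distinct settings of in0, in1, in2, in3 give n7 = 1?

6

n7 = in1 ∧ n6 must be 1, so both in1 = 1 and n6 = 1.
Enumerating the 16 input combinations, 6 give n7 = 1 and 10 give n7 = 0.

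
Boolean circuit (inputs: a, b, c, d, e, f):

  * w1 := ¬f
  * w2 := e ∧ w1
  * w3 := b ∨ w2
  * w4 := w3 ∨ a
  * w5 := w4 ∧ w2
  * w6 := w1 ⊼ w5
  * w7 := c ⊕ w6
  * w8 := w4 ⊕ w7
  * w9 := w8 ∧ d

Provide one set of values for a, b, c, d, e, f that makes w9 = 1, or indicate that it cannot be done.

w9 = w8 ∧ d must be 1, so both w8 = 1 and d = 1.
w8 = w4 ⊕ w7 must be 1, so w4 and w7 differ.
Check with a=0, b=0, c=0, d=1, e=0, f=1:
w1 = ¬f = ¬1 = 0
w2 = e ∧ w1 = 0 ∧ 0 = 0
w3 = b ∨ w2 = 0 ∨ 0 = 0
w4 = w3 ∨ a = 0 ∨ 0 = 0
w5 = w4 ∧ w2 = 0 ∧ 0 = 0
w6 = w1 ⊼ w5 = 0 ⊼ 0 = 1
w7 = c ⊕ w6 = 0 ⊕ 1 = 1
w8 = w4 ⊕ w7 = 0 ⊕ 1 = 1
w9 = w8 ∧ d = 1 ∧ 1 = 1
So w9 = 1 as required.

a=0, b=0, c=0, d=1, e=0, f=1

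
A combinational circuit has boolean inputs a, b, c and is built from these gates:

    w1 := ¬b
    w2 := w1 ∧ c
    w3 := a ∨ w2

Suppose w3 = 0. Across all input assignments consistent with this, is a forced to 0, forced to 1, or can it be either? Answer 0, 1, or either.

w3 = a ∨ w2 must be 0, so both a = 0 and w2 = 0.
w2 = w1 ∧ c must be 0, so at least one of w1, c is 0.
Every assignment with w3 = 0 has a = 0; there are 3 such assignment(s).
  a=0, b=0, c=0
  a=0, b=1, c=0
  a=0, b=1, c=1

0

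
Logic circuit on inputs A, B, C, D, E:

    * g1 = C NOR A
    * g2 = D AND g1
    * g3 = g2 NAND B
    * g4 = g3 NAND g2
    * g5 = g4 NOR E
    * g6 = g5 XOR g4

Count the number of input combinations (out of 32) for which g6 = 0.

1

g6 = g5 XOR g4 must be 0, so g5 and g4 are equal.
Satisfying assignments:
  A=0, B=0, C=0, D=1, E=1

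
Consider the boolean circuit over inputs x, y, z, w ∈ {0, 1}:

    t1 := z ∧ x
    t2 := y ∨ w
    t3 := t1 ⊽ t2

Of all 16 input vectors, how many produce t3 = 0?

13

t3 = t1 ⊽ t2 must be 0, so at least one of t1, t2 is 1.
Enumerating the 16 input combinations, 13 give t3 = 0 and 3 give t3 = 1.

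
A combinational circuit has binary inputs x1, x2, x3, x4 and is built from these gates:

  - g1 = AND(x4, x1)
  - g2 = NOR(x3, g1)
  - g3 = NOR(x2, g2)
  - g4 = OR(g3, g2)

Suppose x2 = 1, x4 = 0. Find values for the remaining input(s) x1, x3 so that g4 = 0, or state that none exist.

g4 = OR(g3, g2) must be 0, so both g3 = 0 and g2 = 0.
g3 = NOR(x2, g2) must be 0, so at least one of x2, g2 is 1.
Check with x2 = 1, x4 = 0 and x1=0, x3=1:
g1 = AND(x4, x1) = AND(0, 0) = 0
g2 = NOR(x3, g1) = NOR(1, 0) = 0
g3 = NOR(x2, g2) = NOR(1, 0) = 0
g4 = OR(g3, g2) = OR(0, 0) = 0
So g4 = 0.

x1=0, x3=1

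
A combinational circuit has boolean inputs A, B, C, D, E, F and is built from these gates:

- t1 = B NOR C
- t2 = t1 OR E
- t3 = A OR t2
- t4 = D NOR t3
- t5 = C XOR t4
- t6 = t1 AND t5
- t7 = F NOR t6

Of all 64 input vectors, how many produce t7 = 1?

32

t7 = F NOR t6 must be 1, so both F = 0 and t6 = 0.
t6 = t1 AND t5 must be 0, so at least one of t1, t5 is 0.
Enumerating the 64 input combinations, 32 give t7 = 1 and 32 give t7 = 0.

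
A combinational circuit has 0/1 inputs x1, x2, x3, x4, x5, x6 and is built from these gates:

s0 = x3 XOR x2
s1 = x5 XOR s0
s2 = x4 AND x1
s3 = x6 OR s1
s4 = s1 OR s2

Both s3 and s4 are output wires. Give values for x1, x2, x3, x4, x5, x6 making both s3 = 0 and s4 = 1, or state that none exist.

x1=1 x2=1 x3=0 x4=1 x5=1 x6=0

Check with x1=1 x2=1 x3=0 x4=1 x5=1 x6=0:
s0 = x3 XOR x2 = 0 XOR 1 = 1
s1 = x5 XOR s0 = 1 XOR 1 = 0
s2 = x4 AND x1 = 1 AND 1 = 1
s3 = x6 OR s1 = 0 OR 0 = 0
s4 = s1 OR s2 = 0 OR 1 = 1
So s3 = 0 and s4 = 1.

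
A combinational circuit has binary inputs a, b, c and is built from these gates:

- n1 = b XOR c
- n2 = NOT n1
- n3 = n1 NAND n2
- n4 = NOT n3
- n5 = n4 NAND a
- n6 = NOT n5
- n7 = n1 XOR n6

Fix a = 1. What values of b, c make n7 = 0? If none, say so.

b=0, c=0

n7 = n1 XOR n6 must be 0, so n1 and n6 are equal.
Check with a = 1 and b=0, c=0:
n1 = b XOR c = 0 XOR 0 = 0
n2 = NOT n1 = NOT 0 = 1
n3 = n1 NAND n2 = 0 NAND 1 = 1
n4 = NOT n3 = NOT 1 = 0
n5 = n4 NAND a = 0 NAND 1 = 1
n6 = NOT n5 = NOT 1 = 0
n7 = n1 XOR n6 = 0 XOR 0 = 0
So n7 = 0.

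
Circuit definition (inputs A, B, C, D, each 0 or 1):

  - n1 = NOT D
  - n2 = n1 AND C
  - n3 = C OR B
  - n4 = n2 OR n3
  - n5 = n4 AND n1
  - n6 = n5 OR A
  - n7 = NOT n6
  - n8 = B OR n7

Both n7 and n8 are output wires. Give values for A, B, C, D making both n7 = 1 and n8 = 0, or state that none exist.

no solution exists

Across all 16 input combinations, none give both n7 = 1 and n8 = 0.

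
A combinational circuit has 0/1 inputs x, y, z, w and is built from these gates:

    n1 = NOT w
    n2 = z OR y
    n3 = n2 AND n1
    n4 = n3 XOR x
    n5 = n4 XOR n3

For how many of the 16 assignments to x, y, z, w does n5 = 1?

8

n5 = n4 XOR n3 must be 1, so n4 and n3 differ.
Enumerating the 16 input combinations, 8 give n5 = 1 and 8 give n5 = 0.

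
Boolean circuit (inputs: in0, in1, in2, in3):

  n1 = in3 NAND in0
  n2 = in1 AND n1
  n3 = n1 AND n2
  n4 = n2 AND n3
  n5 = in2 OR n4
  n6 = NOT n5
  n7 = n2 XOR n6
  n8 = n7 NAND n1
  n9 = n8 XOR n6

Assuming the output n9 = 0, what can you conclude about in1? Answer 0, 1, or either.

Both values of in1 occur among assignments with n9 = 0:
  in1=0: in0=1, in1=0, in2=0, in3=1
  in1=1: in0=0, in1=1, in2=0, in3=0

either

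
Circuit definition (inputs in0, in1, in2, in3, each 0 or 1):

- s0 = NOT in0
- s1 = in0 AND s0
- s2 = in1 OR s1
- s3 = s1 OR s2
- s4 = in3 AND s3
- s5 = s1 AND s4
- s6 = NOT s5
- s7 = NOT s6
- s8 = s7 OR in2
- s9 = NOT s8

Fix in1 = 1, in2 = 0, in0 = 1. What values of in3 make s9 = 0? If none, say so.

With in1 = 1, in2 = 0, in0 = 1 fixed, none of the 2 settings of in3 give s9 = 0.
For example, with in3=0:
s0 = NOT in0 = NOT 1 = 0
s1 = in0 AND s0 = 1 AND 0 = 0
s2 = in1 OR s1 = 1 OR 0 = 1
s3 = s1 OR s2 = 0 OR 1 = 1
s4 = in3 AND s3 = 0 AND 1 = 0
s5 = s1 AND s4 = 0 AND 0 = 0
s6 = NOT s5 = NOT 0 = 1
s7 = NOT s6 = NOT 1 = 0
s8 = s7 OR in2 = 0 OR 0 = 0
s9 = NOT s8 = NOT 0 = 1
giving s9 = 1 ≠ 0.

no solution exists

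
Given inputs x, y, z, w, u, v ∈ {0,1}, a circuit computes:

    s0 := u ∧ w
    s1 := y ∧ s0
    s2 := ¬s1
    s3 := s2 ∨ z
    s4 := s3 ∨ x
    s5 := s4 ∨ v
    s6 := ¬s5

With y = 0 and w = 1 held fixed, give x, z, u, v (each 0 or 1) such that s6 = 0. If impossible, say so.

x=0 z=0 u=1 v=0

Check with y = 0 and w = 1 and x=0, z=0, u=1, v=0:
s0 = u ∧ w = 1 ∧ 1 = 1
s1 = y ∧ s0 = 0 ∧ 1 = 0
s2 = ¬s1 = ¬0 = 1
s3 = s2 ∨ z = 1 ∨ 0 = 1
s4 = s3 ∨ x = 1 ∨ 0 = 1
s5 = s4 ∨ v = 1 ∨ 0 = 1
s6 = ¬s5 = ¬1 = 0
So s6 = 0.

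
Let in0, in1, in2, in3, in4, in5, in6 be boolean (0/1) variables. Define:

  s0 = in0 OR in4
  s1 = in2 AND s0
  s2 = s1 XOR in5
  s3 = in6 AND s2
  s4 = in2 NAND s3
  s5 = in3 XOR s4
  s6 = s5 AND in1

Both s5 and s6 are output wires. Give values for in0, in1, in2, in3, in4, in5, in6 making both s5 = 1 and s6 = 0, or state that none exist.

in0=0, in1=0, in2=1, in3=0, in4=1, in5=1, in6=0

Check with in0=0, in1=0, in2=1, in3=0, in4=1, in5=1, in6=0:
s0 = in0 OR in4 = 0 OR 1 = 1
s1 = in2 AND s0 = 1 AND 1 = 1
s2 = s1 XOR in5 = 1 XOR 1 = 0
s3 = in6 AND s2 = 0 AND 0 = 0
s4 = in2 NAND s3 = 1 NAND 0 = 1
s5 = in3 XOR s4 = 0 XOR 1 = 1
s6 = s5 AND in1 = 1 AND 0 = 0
So s5 = 1 and s6 = 0.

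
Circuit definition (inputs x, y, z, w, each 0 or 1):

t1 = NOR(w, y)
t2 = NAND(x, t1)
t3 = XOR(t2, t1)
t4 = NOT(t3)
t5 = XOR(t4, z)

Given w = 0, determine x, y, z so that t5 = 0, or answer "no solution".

x=1, y=1, z=0

Check with w = 0 and x=1, y=1, z=0:
t1 = NOR(w, y) = NOR(0, 1) = 0
t2 = NAND(x, t1) = NAND(1, 0) = 1
t3 = XOR(t2, t1) = XOR(1, 0) = 1
t4 = NOT(t3) = NOT 1 = 0
t5 = XOR(t4, z) = XOR(0, 0) = 0
So t5 = 0.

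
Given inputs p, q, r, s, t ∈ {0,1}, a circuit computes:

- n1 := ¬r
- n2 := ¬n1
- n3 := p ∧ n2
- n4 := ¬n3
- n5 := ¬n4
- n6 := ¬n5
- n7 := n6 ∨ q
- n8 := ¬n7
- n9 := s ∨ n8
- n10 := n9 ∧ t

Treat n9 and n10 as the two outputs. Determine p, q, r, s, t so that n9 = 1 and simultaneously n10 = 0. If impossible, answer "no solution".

p=0 q=1 r=1 s=1 t=0

Check with p=0 q=1 r=1 s=1 t=0:
n1 = ¬r = ¬1 = 0
n2 = ¬n1 = ¬0 = 1
n3 = p ∧ n2 = 0 ∧ 1 = 0
n4 = ¬n3 = ¬0 = 1
n5 = ¬n4 = ¬1 = 0
n6 = ¬n5 = ¬0 = 1
n7 = n6 ∨ q = 1 ∨ 1 = 1
n8 = ¬n7 = ¬1 = 0
n9 = s ∨ n8 = 1 ∨ 0 = 1
n10 = n9 ∧ t = 1 ∧ 0 = 0
So n9 = 1 and n10 = 0.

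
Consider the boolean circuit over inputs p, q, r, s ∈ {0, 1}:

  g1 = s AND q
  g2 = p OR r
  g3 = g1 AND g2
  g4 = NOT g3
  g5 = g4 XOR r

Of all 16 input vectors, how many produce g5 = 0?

7

g5 = g4 XOR r must be 0, so g4 and r are equal.
Enumerating the 16 input combinations, 7 give g5 = 0 and 9 give g5 = 1.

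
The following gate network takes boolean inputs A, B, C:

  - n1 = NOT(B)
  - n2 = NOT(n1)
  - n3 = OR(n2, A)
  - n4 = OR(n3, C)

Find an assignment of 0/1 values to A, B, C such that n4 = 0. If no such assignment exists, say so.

A=0, B=0, C=0

n4 = OR(n3, C) must be 0, so both n3 = 0 and C = 0.
n3 = OR(n2, A) must be 0, so both n2 = 0 and A = 0.
n2 = NOT(n1) must be 0, so n1 = 1.
Check with A=0, B=0, C=0:
n1 = NOT(B) = NOT 0 = 1
n2 = NOT(n1) = NOT 1 = 0
n3 = OR(n2, A) = OR(0, 0) = 0
n4 = OR(n3, C) = OR(0, 0) = 0
So n4 = 0 as required.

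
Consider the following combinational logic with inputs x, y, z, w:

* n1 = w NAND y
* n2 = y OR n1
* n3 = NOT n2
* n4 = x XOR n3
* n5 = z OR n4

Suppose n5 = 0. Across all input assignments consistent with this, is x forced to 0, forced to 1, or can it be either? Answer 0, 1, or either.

n5 = z OR n4 must be 0, so both z = 0 and n4 = 0.
n4 = x XOR n3 must be 0, so x and n3 are equal.
Every assignment with n5 = 0 has x = 0; there are 4 such assignment(s).
  x=0, y=0, z=0, w=0
  x=0, y=0, z=0, w=1
  x=0, y=1, z=0, w=0
  x=0, y=1, z=0, w=1

0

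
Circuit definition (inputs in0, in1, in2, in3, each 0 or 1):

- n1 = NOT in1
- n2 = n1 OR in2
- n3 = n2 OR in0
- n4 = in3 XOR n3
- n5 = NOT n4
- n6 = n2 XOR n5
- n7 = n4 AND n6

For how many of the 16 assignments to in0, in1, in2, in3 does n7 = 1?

n7 = n4 AND n6 must be 1, so both n4 = 1 and n6 = 1.
n4 = in3 XOR n3 must be 1, so in3 and n3 differ.
Satisfying assignments:
  in0=0, in1=0, in2=0, in3=0
  in0=0, in1=0, in2=1, in3=0
  in0=0, in1=1, in2=1, in3=0
  in0=1, in1=0, in2=0, in3=0
  in0=1, in1=0, in2=1, in3=0
  in0=1, in1=1, in2=1, in3=0

6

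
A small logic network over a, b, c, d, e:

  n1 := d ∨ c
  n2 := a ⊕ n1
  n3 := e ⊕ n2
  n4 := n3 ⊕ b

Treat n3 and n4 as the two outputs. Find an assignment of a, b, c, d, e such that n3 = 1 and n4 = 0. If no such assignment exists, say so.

a=1, b=1, c=0, d=1, e=1

Check with a=1, b=1, c=0, d=1, e=1:
n1 = d ∨ c = 1 ∨ 0 = 1
n2 = a ⊕ n1 = 1 ⊕ 1 = 0
n3 = e ⊕ n2 = 1 ⊕ 0 = 1
n4 = n3 ⊕ b = 1 ⊕ 1 = 0
So n3 = 1 and n4 = 0.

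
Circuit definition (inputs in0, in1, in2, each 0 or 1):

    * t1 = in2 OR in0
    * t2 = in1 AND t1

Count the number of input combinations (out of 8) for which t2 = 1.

t2 = in1 AND t1 must be 1, so both in1 = 1 and t1 = 1.
t1 = in2 OR in0 must be 1, so at least one of in2, in0 is 1.
Satisfying assignments:
  in0=0, in1=1, in2=1
  in0=1, in1=1, in2=0
  in0=1, in1=1, in2=1

3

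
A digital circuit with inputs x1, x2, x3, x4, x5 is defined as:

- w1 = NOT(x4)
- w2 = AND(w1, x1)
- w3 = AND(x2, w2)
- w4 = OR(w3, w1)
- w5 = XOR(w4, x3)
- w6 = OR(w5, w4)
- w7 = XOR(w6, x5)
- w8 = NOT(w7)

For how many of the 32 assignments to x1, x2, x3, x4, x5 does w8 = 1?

16

w8 = NOT(w7) must be 1, so w7 = 0.
w7 = XOR(w6, x5) must be 0, so w6 and x5 are equal.
Enumerating the 32 input combinations, 16 give w8 = 1 and 16 give w8 = 0.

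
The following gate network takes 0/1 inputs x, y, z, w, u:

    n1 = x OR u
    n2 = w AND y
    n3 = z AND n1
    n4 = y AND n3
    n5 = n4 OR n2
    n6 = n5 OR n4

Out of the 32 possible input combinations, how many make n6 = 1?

11

n6 = n5 OR n4 must be 1, so at least one of n5, n4 is 1.
Enumerating the 32 input combinations, 11 give n6 = 1 and 21 give n6 = 0.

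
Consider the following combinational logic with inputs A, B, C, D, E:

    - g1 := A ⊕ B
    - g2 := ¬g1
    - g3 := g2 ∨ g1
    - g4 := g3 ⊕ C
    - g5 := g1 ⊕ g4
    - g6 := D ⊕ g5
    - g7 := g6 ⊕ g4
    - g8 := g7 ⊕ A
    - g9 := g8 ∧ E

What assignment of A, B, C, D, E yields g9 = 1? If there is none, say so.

g9 = g8 ∧ E must be 1, so both g8 = 1 and E = 1.
g8 = g7 ⊕ A must be 1, so g7 and A differ.
Check with A=1, B=1, C=1, D=0, E=1:
g1 = A ⊕ B = 1 ⊕ 1 = 0
g2 = ¬g1 = ¬0 = 1
g3 = g2 ∨ g1 = 1 ∨ 0 = 1
g4 = g3 ⊕ C = 1 ⊕ 1 = 0
g5 = g1 ⊕ g4 = 0 ⊕ 0 = 0
g6 = D ⊕ g5 = 0 ⊕ 0 = 0
g7 = g6 ⊕ g4 = 0 ⊕ 0 = 0
g8 = g7 ⊕ A = 0 ⊕ 1 = 1
g9 = g8 ∧ E = 1 ∧ 1 = 1
So g9 = 1 as required.

A=1, B=1, C=1, D=0, E=1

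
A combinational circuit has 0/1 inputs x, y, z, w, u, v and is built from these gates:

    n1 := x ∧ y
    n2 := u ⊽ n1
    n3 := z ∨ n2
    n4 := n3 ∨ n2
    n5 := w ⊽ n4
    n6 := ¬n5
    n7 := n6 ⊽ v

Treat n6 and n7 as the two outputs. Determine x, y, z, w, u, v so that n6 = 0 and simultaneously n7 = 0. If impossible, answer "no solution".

x=1, y=1, z=0, w=0, u=1, v=1

Check with x=1, y=1, z=0, w=0, u=1, v=1:
n1 = x ∧ y = 1 ∧ 1 = 1
n2 = u ⊽ n1 = 1 ⊽ 1 = 0
n3 = z ∨ n2 = 0 ∨ 0 = 0
n4 = n3 ∨ n2 = 0 ∨ 0 = 0
n5 = w ⊽ n4 = 0 ⊽ 0 = 1
n6 = ¬n5 = ¬1 = 0
n7 = n6 ⊽ v = 0 ⊽ 1 = 0
So n6 = 0 and n7 = 0.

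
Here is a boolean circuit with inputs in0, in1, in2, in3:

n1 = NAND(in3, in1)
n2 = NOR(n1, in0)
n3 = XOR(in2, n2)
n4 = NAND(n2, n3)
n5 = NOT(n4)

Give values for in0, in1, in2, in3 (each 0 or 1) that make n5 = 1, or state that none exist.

in0=0, in1=1, in2=0, in3=1

Check with in0=0, in1=1, in2=0, in3=1:
n1 = NAND(in3, in1) = NAND(1, 1) = 0
n2 = NOR(n1, in0) = NOR(0, 0) = 1
n3 = XOR(in2, n2) = XOR(0, 1) = 1
n4 = NAND(n2, n3) = NAND(1, 1) = 0
n5 = NOT(n4) = NOT 0 = 1
So n5 = 1 as required.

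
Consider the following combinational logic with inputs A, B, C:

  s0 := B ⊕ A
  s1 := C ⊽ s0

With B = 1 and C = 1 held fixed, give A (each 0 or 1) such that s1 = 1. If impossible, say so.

With B = 1 and C = 1 fixed, none of the 2 settings of A give s1 = 1.
For example, with A=0:
s0 = B ⊕ A = 1 ⊕ 0 = 1
s1 = C ⊽ s0 = 1 ⊽ 1 = 0
giving s1 = 0 ≠ 1.

no solution exists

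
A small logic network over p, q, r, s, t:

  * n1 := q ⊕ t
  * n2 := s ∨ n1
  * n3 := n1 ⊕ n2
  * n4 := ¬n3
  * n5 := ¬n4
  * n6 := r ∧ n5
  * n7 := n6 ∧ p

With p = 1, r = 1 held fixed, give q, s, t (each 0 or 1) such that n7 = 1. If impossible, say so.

n7 = n6 ∧ p must be 1, so both n6 = 1 and p = 1.
Check with p = 1, r = 1 and q=1, s=1, t=1:
n1 = q ⊕ t = 1 ⊕ 1 = 0
n2 = s ∨ n1 = 1 ∨ 0 = 1
n3 = n1 ⊕ n2 = 0 ⊕ 1 = 1
n4 = ¬n3 = ¬1 = 0
n5 = ¬n4 = ¬0 = 1
n6 = r ∧ n5 = 1 ∧ 1 = 1
n7 = n6 ∧ p = 1 ∧ 1 = 1
So n7 = 1.

q=1, s=1, t=1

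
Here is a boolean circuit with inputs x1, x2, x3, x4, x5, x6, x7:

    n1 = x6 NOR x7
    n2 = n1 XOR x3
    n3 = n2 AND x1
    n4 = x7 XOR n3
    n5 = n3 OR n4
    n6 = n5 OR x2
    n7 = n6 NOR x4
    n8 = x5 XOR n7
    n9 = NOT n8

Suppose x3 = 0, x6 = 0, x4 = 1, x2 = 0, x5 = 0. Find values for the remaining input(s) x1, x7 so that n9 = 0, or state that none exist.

With x3 = 0, x6 = 0, x4 = 1, x2 = 0, x5 = 0 fixed, none of the 4 settings of x1, x7 give n9 = 0.
For example, with x1=1, x7=0:
n1 = x6 NOR x7 = 0 NOR 0 = 1
n2 = n1 XOR x3 = 1 XOR 0 = 1
n3 = n2 AND x1 = 1 AND 1 = 1
n4 = x7 XOR n3 = 0 XOR 1 = 1
n5 = n3 OR n4 = 1 OR 1 = 1
n6 = n5 OR x2 = 1 OR 0 = 1
n7 = n6 NOR x4 = 1 NOR 1 = 0
n8 = x5 XOR n7 = 0 XOR 0 = 0
n9 = NOT n8 = NOT 0 = 1
giving n9 = 1 ≠ 0.

no solution exists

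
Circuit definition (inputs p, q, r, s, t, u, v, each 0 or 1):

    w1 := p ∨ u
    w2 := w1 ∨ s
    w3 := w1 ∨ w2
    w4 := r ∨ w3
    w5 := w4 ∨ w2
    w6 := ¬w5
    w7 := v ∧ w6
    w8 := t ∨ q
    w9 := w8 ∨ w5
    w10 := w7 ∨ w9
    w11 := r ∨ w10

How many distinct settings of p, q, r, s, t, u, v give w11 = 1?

w11 = r ∨ w10 must be 1, so at least one of r, w10 is 1.
Enumerating the 128 input combinations, 127 give w11 = 1 and 1 give w11 = 0.

127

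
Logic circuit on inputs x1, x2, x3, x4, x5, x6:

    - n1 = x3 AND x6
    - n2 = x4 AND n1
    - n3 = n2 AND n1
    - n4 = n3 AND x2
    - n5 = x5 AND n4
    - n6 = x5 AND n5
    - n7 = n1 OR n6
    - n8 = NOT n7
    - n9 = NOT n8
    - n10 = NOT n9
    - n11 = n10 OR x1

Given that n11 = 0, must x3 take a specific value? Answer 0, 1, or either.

1

n11 = n10 OR x1 must be 0, so both n10 = 0 and x1 = 0.
n10 = NOT n9 must be 0, so n9 = 1.
n9 = NOT n8 must be 1, so n8 = 0.
Every assignment with n11 = 0 has x3 = 1; there are 8 such assignment(s).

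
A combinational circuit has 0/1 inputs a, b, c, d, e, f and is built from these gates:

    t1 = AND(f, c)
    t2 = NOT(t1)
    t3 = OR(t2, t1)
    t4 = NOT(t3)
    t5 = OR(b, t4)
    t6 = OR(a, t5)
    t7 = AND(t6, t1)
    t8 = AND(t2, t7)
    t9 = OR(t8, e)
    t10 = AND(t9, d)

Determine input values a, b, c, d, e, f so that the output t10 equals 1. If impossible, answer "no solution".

a=0, b=0, c=0, d=1, e=1, f=0

t10 = AND(t9, d) must be 1, so both t9 = 1 and d = 1.
t9 = OR(t8, e) must be 1, so at least one of t8, e is 1.
Check with a=0, b=0, c=0, d=1, e=1, f=0:
t1 = AND(f, c) = AND(0, 0) = 0
t2 = NOT(t1) = NOT 0 = 1
t3 = OR(t2, t1) = OR(1, 0) = 1
t4 = NOT(t3) = NOT 1 = 0
t5 = OR(b, t4) = OR(0, 0) = 0
t6 = OR(a, t5) = OR(0, 0) = 0
t7 = AND(t6, t1) = AND(0, 0) = 0
t8 = AND(t2, t7) = AND(1, 0) = 0
t9 = OR(t8, e) = OR(0, 1) = 1
t10 = AND(t9, d) = AND(1, 1) = 1
So t10 = 1 as required.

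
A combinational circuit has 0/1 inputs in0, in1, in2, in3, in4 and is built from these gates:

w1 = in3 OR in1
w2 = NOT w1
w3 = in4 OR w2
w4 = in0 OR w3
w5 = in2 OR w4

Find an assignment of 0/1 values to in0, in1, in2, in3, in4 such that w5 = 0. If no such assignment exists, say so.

in0=0, in1=1, in2=0, in3=1, in4=0

w5 = in2 OR w4 must be 0, so both in2 = 0 and w4 = 0.
w4 = in0 OR w3 must be 0, so both in0 = 0 and w3 = 0.
w3 = in4 OR w2 must be 0, so both in4 = 0 and w2 = 0.
Check with in0=0, in1=1, in2=0, in3=1, in4=0:
w1 = in3 OR in1 = 1 OR 1 = 1
w2 = NOT w1 = NOT 1 = 0
w3 = in4 OR w2 = 0 OR 0 = 0
w4 = in0 OR w3 = 0 OR 0 = 0
w5 = in2 OR w4 = 0 OR 0 = 0
So w5 = 0 as required.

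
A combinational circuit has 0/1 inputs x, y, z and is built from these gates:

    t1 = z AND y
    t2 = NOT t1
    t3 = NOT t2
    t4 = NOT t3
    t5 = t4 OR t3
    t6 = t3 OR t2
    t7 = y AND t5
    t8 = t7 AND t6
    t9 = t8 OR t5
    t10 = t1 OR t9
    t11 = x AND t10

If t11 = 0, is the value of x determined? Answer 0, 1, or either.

0

t11 = x AND t10 must be 0, so at least one of x, t10 is 0.
Every assignment with t11 = 0 has x = 0; there are 4 such assignment(s).
  x=0, y=0, z=0
  x=0, y=0, z=1
  x=0, y=1, z=0
  x=0, y=1, z=1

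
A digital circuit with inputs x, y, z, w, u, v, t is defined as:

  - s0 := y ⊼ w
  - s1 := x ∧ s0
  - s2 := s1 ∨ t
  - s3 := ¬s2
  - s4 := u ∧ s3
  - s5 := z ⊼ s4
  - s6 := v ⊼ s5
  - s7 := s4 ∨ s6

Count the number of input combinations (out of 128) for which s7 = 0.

s7 = s4 ∨ s6 must be 0, so both s4 = 0 and s6 = 0.
Enumerating the 128 input combinations, 54 give s7 = 0 and 74 give s7 = 1.

54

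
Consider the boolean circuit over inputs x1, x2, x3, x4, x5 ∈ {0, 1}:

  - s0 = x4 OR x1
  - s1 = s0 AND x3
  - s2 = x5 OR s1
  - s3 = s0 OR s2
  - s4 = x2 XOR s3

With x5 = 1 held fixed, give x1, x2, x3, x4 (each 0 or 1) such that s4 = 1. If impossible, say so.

Check with x5 = 1 and x1=0, x2=0, x3=0, x4=1:
s0 = x4 OR x1 = 1 OR 0 = 1
s1 = s0 AND x3 = 1 AND 0 = 0
s2 = x5 OR s1 = 1 OR 0 = 1
s3 = s0 OR s2 = 1 OR 1 = 1
s4 = x2 XOR s3 = 0 XOR 1 = 1
So s4 = 1.

x1=0, x2=0, x3=0, x4=1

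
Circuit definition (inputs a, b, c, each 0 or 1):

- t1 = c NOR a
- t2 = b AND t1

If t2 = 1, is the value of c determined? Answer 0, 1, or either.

0

t2 = b AND t1 must be 1, so both b = 1 and t1 = 1.
t1 = c NOR a must be 1, so both c = 0 and a = 0.
Every assignment with t2 = 1 has c = 0; there are 1 such assignment(s).
  a=0, b=1, c=0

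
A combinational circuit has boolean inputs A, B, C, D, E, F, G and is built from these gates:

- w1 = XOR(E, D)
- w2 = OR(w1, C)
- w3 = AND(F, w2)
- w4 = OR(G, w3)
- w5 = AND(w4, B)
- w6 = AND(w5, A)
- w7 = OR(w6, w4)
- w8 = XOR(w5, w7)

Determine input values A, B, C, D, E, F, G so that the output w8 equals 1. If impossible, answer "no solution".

w8 = XOR(w5, w7) must be 1, so w5 and w7 differ.
Check with A=0 B=0 C=0 D=0 E=1 F=1 G=1:
w1 = XOR(E, D) = XOR(1, 0) = 1
w2 = OR(w1, C) = OR(1, 0) = 1
w3 = AND(F, w2) = AND(1, 1) = 1
w4 = OR(G, w3) = OR(1, 1) = 1
w5 = AND(w4, B) = AND(1, 0) = 0
w6 = AND(w5, A) = AND(0, 0) = 0
w7 = OR(w6, w4) = OR(0, 1) = 1
w8 = XOR(w5, w7) = XOR(0, 1) = 1
So w8 = 1 as required.

A=0 B=0 C=0 D=0 E=1 F=1 G=1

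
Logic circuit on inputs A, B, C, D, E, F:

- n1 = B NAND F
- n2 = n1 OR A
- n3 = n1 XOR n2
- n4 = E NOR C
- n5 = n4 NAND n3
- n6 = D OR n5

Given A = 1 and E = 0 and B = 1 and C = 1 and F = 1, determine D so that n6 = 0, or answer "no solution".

no solution exists

With A = 1 and E = 0 and B = 1 and C = 1 and F = 1 fixed, none of the 2 settings of D give n6 = 0.
For example, with D=1:
n1 = B NAND F = 1 NAND 1 = 0
n2 = n1 OR A = 0 OR 1 = 1
n3 = n1 XOR n2 = 0 XOR 1 = 1
n4 = E NOR C = 0 NOR 1 = 0
n5 = n4 NAND n3 = 0 NAND 1 = 1
n6 = D OR n5 = 1 OR 1 = 1
giving n6 = 1 ≠ 0.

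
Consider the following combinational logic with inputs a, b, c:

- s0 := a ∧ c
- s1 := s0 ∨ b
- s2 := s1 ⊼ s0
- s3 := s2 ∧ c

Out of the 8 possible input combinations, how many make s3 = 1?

s3 = s2 ∧ c must be 1, so both s2 = 1 and c = 1.
s2 = s1 ⊼ s0 must be 1, so at least one of s1, s0 is 0.
Enumerating the 8 input combinations, 2 give s3 = 1 and 6 give s3 = 0.

2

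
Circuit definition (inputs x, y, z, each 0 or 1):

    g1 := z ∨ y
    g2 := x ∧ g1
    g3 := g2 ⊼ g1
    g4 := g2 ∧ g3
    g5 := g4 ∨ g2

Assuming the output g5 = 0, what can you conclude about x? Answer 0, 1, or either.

either

Both values of x occur among assignments with g5 = 0:
  x=0: x=0, y=0, z=0
  x=1: x=1, y=0, z=0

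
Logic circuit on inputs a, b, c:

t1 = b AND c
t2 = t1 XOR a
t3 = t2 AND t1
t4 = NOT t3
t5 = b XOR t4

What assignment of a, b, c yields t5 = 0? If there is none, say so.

a=1, b=1, c=0

Check with a=1, b=1, c=0:
t1 = b AND c = 1 AND 0 = 0
t2 = t1 XOR a = 0 XOR 1 = 1
t3 = t2 AND t1 = 1 AND 0 = 0
t4 = NOT t3 = NOT 0 = 1
t5 = b XOR t4 = 1 XOR 1 = 0
So t5 = 0 as required.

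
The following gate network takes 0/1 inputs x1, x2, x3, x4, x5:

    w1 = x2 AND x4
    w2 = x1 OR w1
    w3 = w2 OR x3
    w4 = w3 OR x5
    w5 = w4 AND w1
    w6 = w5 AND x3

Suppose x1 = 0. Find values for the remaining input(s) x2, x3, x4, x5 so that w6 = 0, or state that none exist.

x2=1, x3=0, x4=0, x5=0

Check with x1 = 0 and x2=1, x3=0, x4=0, x5=0:
w1 = x2 AND x4 = 1 AND 0 = 0
w2 = x1 OR w1 = 0 OR 0 = 0
w3 = w2 OR x3 = 0 OR 0 = 0
w4 = w3 OR x5 = 0 OR 0 = 0
w5 = w4 AND w1 = 0 AND 0 = 0
w6 = w5 AND x3 = 0 AND 0 = 0
So w6 = 0.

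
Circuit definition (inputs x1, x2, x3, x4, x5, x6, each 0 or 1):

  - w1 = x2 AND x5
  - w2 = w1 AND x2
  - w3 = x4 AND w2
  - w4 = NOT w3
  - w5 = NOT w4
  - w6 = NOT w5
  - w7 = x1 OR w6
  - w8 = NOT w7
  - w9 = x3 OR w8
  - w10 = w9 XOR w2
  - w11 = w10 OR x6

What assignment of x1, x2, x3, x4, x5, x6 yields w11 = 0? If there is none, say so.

w11 = w10 OR x6 must be 0, so both w10 = 0 and x6 = 0.
w10 = w9 XOR w2 must be 0, so w9 and w2 are equal.
Check with x1=0, x2=1, x3=1, x4=0, x5=1, x6=0:
w1 = x2 AND x5 = 1 AND 1 = 1
w2 = w1 AND x2 = 1 AND 1 = 1
w3 = x4 AND w2 = 0 AND 1 = 0
w4 = NOT w3 = NOT 0 = 1
w5 = NOT w4 = NOT 1 = 0
w6 = NOT w5 = NOT 0 = 1
w7 = x1 OR w6 = 0 OR 1 = 1
w8 = NOT w7 = NOT 1 = 0
w9 = x3 OR w8 = 1 OR 0 = 1
w10 = w9 XOR w2 = 1 XOR 1 = 0
w11 = w10 OR x6 = 0 OR 0 = 0
So w11 = 0 as required.

x1=0, x2=1, x3=1, x4=0, x5=1, x6=0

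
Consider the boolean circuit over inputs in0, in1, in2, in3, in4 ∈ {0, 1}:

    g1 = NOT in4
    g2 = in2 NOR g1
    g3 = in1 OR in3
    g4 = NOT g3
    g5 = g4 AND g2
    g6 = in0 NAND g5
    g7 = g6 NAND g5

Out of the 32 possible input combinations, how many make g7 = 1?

31

g7 = g6 NAND g5 must be 1, so at least one of g6, g5 is 0.
Enumerating the 32 input combinations, 31 give g7 = 1 and 1 give g7 = 0.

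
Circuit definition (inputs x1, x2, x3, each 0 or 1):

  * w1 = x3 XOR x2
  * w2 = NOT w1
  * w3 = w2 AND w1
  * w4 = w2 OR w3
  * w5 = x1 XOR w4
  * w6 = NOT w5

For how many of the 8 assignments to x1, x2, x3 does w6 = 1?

4

w6 = NOT w5 must be 1, so w5 = 0.
w5 = x1 XOR w4 must be 0, so x1 and w4 are equal.
Enumerating the 8 input combinations, 4 give w6 = 1 and 4 give w6 = 0.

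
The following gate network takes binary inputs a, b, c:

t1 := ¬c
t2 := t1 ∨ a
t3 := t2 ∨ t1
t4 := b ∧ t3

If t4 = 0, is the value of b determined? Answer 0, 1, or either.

either

Both values of b occur among assignments with t4 = 0:
  b=0: a=0, b=0, c=0
  b=1: a=0, b=1, c=1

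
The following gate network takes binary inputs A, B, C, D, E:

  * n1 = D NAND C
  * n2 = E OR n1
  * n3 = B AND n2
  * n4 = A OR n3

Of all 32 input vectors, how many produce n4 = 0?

9

n4 = A OR n3 must be 0, so both A = 0 and n3 = 0.
n3 = B AND n2 must be 0, so at least one of B, n2 is 0.
Enumerating the 32 input combinations, 9 give n4 = 0 and 23 give n4 = 1.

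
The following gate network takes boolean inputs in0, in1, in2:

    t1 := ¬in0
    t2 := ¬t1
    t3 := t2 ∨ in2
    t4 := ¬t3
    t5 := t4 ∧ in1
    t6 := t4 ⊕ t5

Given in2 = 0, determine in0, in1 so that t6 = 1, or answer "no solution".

t6 = t4 ⊕ t5 must be 1, so t4 and t5 differ.
Check with in2 = 0 and in0=0, in1=0:
t1 = ¬in0 = ¬0 = 1
t2 = ¬t1 = ¬1 = 0
t3 = t2 ∨ in2 = 0 ∨ 0 = 0
t4 = ¬t3 = ¬0 = 1
t5 = t4 ∧ in1 = 1 ∧ 0 = 0
t6 = t4 ⊕ t5 = 1 ⊕ 0 = 1
So t6 = 1.

in0=0, in1=0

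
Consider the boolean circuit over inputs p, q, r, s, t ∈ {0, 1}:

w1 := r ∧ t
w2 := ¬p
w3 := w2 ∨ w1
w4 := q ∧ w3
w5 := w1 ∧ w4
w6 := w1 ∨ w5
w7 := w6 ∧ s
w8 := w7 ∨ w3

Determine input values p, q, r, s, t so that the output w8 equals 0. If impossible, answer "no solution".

w8 = w7 ∨ w3 must be 0, so both w7 = 0 and w3 = 0.
Check with p=1 q=0 r=1 s=1 t=0:
w1 = r ∧ t = 1 ∧ 0 = 0
w2 = ¬p = ¬1 = 0
w3 = w2 ∨ w1 = 0 ∨ 0 = 0
w4 = q ∧ w3 = 0 ∧ 0 = 0
w5 = w1 ∧ w4 = 0 ∧ 0 = 0
w6 = w1 ∨ w5 = 0 ∨ 0 = 0
w7 = w6 ∧ s = 0 ∧ 1 = 0
w8 = w7 ∨ w3 = 0 ∨ 0 = 0
So w8 = 0 as required.

p=1 q=0 r=1 s=1 t=0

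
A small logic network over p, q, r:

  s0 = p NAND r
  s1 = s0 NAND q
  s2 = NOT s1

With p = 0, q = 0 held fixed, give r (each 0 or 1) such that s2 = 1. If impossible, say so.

With p = 0, q = 0 fixed, none of the 2 settings of r give s2 = 1.
For example, with r=1:
s0 = p NAND r = 0 NAND 1 = 1
s1 = s0 NAND q = 1 NAND 0 = 1
s2 = NOT s1 = NOT 1 = 0
giving s2 = 0 ≠ 1.

no solution exists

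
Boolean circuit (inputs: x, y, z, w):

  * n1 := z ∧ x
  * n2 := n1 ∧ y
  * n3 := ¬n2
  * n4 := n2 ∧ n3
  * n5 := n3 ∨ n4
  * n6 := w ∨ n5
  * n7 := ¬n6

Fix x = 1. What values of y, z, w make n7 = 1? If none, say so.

Check with x = 1 and y=1, z=1, w=0:
n1 = z ∧ x = 1 ∧ 1 = 1
n2 = n1 ∧ y = 1 ∧ 1 = 1
n3 = ¬n2 = ¬1 = 0
n4 = n2 ∧ n3 = 1 ∧ 0 = 0
n5 = n3 ∨ n4 = 0 ∨ 0 = 0
n6 = w ∨ n5 = 0 ∨ 0 = 0
n7 = ¬n6 = ¬0 = 1
So n7 = 1.

y=1 z=1 w=0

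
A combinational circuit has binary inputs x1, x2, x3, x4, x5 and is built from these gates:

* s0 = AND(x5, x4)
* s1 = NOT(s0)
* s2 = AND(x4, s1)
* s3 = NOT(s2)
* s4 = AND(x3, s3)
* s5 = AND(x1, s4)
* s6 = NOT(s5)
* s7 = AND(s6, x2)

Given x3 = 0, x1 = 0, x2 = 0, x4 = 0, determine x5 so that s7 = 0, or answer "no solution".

x5=1

Check with x3 = 0, x1 = 0, x2 = 0, x4 = 0 and x5=1:
s0 = AND(x5, x4) = AND(1, 0) = 0
s1 = NOT(s0) = NOT 0 = 1
s2 = AND(x4, s1) = AND(0, 1) = 0
s3 = NOT(s2) = NOT 0 = 1
s4 = AND(x3, s3) = AND(0, 1) = 0
s5 = AND(x1, s4) = AND(0, 0) = 0
s6 = NOT(s5) = NOT 0 = 1
s7 = AND(s6, x2) = AND(1, 0) = 0
So s7 = 0.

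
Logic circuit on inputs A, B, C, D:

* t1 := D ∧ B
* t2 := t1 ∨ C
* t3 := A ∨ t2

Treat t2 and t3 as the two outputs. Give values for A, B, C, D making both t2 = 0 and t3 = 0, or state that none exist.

A=0, B=0, C=0, D=1

Check with A=0, B=0, C=0, D=1:
t1 = D ∧ B = 1 ∧ 0 = 0
t2 = t1 ∨ C = 0 ∨ 0 = 0
t3 = A ∨ t2 = 0 ∨ 0 = 0
So t2 = 0 and t3 = 0.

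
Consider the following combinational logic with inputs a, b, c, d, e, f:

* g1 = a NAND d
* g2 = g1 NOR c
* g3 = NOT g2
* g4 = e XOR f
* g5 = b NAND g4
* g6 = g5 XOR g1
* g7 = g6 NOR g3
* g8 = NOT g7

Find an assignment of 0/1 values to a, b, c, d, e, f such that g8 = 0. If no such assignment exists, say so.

a=1, b=1, c=0, d=1, e=1, f=0

Check with a=1, b=1, c=0, d=1, e=1, f=0:
g1 = a NAND d = 1 NAND 1 = 0
g2 = g1 NOR c = 0 NOR 0 = 1
g3 = NOT g2 = NOT 1 = 0
g4 = e XOR f = 1 XOR 0 = 1
g5 = b NAND g4 = 1 NAND 1 = 0
g6 = g5 XOR g1 = 0 XOR 0 = 0
g7 = g6 NOR g3 = 0 NOR 0 = 1
g8 = NOT g7 = NOT 1 = 0
So g8 = 0 as required.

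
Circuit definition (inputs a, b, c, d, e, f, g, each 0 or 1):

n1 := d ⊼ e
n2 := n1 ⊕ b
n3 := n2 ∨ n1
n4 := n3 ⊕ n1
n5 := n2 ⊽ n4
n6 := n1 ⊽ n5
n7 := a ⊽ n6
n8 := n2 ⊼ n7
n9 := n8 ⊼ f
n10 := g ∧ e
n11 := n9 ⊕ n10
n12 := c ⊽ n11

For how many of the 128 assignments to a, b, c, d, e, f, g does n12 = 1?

28

n12 = c ⊽ n11 must be 1, so both c = 0 and n11 = 0.
n11 = n9 ⊕ n10 must be 0, so n9 and n10 are equal.
Enumerating the 128 input combinations, 28 give n12 = 1 and 100 give n12 = 0.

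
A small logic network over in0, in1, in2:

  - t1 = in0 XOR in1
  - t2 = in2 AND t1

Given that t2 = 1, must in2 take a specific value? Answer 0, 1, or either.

t2 = in2 AND t1 must be 1, so both in2 = 1 and t1 = 1.
t1 = in0 XOR in1 must be 1, so in0 and in1 differ.
Every assignment with t2 = 1 has in2 = 1; there are 2 such assignment(s).
  in0=0, in1=1, in2=1
  in0=1, in1=0, in2=1

1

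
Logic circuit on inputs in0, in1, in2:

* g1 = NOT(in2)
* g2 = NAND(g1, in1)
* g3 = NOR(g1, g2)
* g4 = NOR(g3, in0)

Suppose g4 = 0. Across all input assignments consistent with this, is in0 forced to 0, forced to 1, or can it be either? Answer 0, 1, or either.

1

g4 = NOR(g3, in0) must be 0, so at least one of g3, in0 is 1.
Every assignment with g4 = 0 has in0 = 1; there are 4 such assignment(s).
  in0=1, in1=0, in2=0
  in0=1, in1=0, in2=1
  in0=1, in1=1, in2=0
  in0=1, in1=1, in2=1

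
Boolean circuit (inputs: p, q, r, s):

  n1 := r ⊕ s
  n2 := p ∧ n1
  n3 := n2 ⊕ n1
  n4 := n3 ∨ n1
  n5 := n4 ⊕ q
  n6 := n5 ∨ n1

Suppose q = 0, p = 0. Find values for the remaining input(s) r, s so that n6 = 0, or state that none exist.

Check with q = 0, p = 0 and r=0, s=0:
n1 = r ⊕ s = 0 ⊕ 0 = 0
n2 = p ∧ n1 = 0 ∧ 0 = 0
n3 = n2 ⊕ n1 = 0 ⊕ 0 = 0
n4 = n3 ∨ n1 = 0 ∨ 0 = 0
n5 = n4 ⊕ q = 0 ⊕ 0 = 0
n6 = n5 ∨ n1 = 0 ∨ 0 = 0
So n6 = 0.

r=0, s=0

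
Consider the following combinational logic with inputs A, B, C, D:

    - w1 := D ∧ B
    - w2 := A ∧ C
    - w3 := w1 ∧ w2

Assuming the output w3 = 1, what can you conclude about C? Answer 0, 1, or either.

w3 = w1 ∧ w2 must be 1, so both w1 = 1 and w2 = 1.
w1 = D ∧ B must be 1, so both D = 1 and B = 1.
w2 = A ∧ C must be 1, so both A = 1 and C = 1.
Every assignment with w3 = 1 has C = 1; there are 1 such assignment(s).
  A=1, B=1, C=1, D=1

1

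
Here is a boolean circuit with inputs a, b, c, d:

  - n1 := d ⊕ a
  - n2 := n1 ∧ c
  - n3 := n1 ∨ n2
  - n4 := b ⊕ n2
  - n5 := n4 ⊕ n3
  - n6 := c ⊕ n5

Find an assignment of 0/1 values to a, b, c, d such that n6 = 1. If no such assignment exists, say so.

n6 = c ⊕ n5 must be 1, so c and n5 differ.
Check with a=0, b=0, c=1, d=0:
n1 = d ⊕ a = 0 ⊕ 0 = 0
n2 = n1 ∧ c = 0 ∧ 1 = 0
n3 = n1 ∨ n2 = 0 ∨ 0 = 0
n4 = b ⊕ n2 = 0 ⊕ 0 = 0
n5 = n4 ⊕ n3 = 0 ⊕ 0 = 0
n6 = c ⊕ n5 = 1 ⊕ 0 = 1
So n6 = 1 as required.

a=0, b=0, c=1, d=0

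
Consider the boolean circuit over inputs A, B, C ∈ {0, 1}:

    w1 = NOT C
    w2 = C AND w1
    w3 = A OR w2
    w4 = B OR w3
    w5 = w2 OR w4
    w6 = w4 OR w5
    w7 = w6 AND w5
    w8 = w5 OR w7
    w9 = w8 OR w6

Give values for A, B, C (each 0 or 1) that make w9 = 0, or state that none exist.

A=0, B=0, C=1

w9 = w8 OR w6 must be 0, so both w8 = 0 and w6 = 0.
Check with A=0, B=0, C=1:
w1 = NOT C = NOT 1 = 0
w2 = C AND w1 = 1 AND 0 = 0
w3 = A OR w2 = 0 OR 0 = 0
w4 = B OR w3 = 0 OR 0 = 0
w5 = w2 OR w4 = 0 OR 0 = 0
w6 = w4 OR w5 = 0 OR 0 = 0
w7 = w6 AND w5 = 0 AND 0 = 0
w8 = w5 OR w7 = 0 OR 0 = 0
w9 = w8 OR w6 = 0 OR 0 = 0
So w9 = 0 as required.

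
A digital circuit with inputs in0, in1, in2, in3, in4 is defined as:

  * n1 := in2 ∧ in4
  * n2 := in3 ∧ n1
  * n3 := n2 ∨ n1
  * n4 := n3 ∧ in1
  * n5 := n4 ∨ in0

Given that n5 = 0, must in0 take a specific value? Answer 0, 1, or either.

n5 = n4 ∨ in0 must be 0, so both n4 = 0 and in0 = 0.
n4 = n3 ∧ in1 must be 0, so at least one of n3, in1 is 0.
Every assignment with n5 = 0 has in0 = 0; there are 14 such assignment(s).

0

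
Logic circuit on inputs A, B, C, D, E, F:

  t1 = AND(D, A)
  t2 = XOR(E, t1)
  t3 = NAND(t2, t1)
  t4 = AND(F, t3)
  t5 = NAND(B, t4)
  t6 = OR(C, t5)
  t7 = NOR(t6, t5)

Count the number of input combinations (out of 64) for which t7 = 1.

7

t7 = NOR(t6, t5) must be 1, so both t6 = 0 and t5 = 0.
t6 = OR(C, t5) must be 0, so both C = 0 and t5 = 0.
Enumerating the 64 input combinations, 7 give t7 = 1 and 57 give t7 = 0.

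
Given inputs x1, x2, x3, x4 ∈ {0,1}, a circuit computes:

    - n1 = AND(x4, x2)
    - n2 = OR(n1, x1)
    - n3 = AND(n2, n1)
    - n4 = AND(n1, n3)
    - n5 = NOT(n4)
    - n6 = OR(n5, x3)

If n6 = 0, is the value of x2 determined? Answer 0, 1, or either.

n6 = OR(n5, x3) must be 0, so both n5 = 0 and x3 = 0.
Every assignment with n6 = 0 has x2 = 1; there are 2 such assignment(s).
  x1=0, x2=1, x3=0, x4=1
  x1=1, x2=1, x3=0, x4=1

1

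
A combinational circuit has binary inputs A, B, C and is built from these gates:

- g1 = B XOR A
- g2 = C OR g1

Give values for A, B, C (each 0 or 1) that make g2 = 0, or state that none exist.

A=1, B=1, C=0

g2 = C OR g1 must be 0, so both C = 0 and g1 = 0.
g1 = B XOR A must be 0, so B and A are equal.
Check with A=1, B=1, C=0:
g1 = B XOR A = 1 XOR 1 = 0
g2 = C OR g1 = 0 OR 0 = 0
So g2 = 0 as required.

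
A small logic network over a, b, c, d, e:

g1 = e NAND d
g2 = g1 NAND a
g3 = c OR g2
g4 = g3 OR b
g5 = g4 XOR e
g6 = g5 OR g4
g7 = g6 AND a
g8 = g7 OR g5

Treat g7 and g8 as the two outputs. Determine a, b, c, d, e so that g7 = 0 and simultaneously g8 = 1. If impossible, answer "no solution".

Check with a=0 b=1 c=0 d=0 e=0:
g1 = e NAND d = 0 NAND 0 = 1
g2 = g1 NAND a = 1 NAND 0 = 1
g3 = c OR g2 = 0 OR 1 = 1
g4 = g3 OR b = 1 OR 1 = 1
g5 = g4 XOR e = 1 XOR 0 = 1
g6 = g5 OR g4 = 1 OR 1 = 1
g7 = g6 AND a = 1 AND 0 = 0
g8 = g7 OR g5 = 0 OR 1 = 1
So g7 = 0 and g8 = 1.

a=0 b=1 c=0 d=0 e=0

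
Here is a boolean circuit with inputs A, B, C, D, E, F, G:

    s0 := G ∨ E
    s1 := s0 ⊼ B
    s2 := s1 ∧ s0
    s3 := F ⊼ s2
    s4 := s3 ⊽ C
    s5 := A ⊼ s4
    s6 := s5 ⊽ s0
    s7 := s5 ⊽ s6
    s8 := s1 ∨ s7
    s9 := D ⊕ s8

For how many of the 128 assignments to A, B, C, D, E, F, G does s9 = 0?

64

s9 = D ⊕ s8 must be 0, so D and s8 are equal.
Enumerating the 128 input combinations, 64 give s9 = 0 and 64 give s9 = 1.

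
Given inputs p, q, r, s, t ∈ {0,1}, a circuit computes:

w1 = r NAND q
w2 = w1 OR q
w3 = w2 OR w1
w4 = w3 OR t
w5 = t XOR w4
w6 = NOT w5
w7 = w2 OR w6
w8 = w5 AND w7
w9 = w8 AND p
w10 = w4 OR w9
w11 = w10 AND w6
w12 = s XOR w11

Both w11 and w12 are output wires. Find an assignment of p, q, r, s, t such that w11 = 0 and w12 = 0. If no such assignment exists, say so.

Check with p=1, q=0, r=1, s=0, t=0:
w1 = r NAND q = 1 NAND 0 = 1
w2 = w1 OR q = 1 OR 0 = 1
w3 = w2 OR w1 = 1 OR 1 = 1
w4 = w3 OR t = 1 OR 0 = 1
w5 = t XOR w4 = 0 XOR 1 = 1
w6 = NOT w5 = NOT 1 = 0
w7 = w2 OR w6 = 1 OR 0 = 1
w8 = w5 AND w7 = 1 AND 1 = 1
w9 = w8 AND p = 1 AND 1 = 1
w10 = w4 OR w9 = 1 OR 1 = 1
w11 = w10 AND w6 = 1 AND 0 = 0
w12 = s XOR w11 = 0 XOR 0 = 0
So w11 = 0 and w12 = 0.

p=1, q=0, r=1, s=0, t=0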